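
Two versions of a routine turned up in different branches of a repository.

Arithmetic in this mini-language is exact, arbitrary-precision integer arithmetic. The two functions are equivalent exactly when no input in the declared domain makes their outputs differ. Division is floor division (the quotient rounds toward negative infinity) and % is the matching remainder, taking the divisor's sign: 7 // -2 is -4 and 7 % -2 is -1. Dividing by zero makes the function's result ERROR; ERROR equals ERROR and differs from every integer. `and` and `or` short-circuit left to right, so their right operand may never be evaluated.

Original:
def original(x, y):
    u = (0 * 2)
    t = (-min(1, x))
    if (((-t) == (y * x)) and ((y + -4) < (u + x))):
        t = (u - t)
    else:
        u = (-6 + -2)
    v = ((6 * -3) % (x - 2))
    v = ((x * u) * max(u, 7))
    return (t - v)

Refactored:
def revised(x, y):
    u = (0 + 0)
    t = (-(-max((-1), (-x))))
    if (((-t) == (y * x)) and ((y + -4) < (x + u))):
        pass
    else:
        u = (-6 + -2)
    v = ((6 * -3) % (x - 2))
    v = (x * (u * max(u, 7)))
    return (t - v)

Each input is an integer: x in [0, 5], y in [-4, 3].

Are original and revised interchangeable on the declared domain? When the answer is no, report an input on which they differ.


The rewrite breaks on x=1, y=1, where the results are 1 and -1.
original: u=0, then t=-1, then (((-t) == (y * x)) and ((y + -4) < (u + x))) is true, then t=1, then v=0, then v=0, then returns 1
revised: u=0, then t=-1, then (((-t) == (y * x)) and ((y + -4) < (x + u))) is true, then v=0, then v=0, then returns -1
verdict: not equivalent; witness: x=1, y=1


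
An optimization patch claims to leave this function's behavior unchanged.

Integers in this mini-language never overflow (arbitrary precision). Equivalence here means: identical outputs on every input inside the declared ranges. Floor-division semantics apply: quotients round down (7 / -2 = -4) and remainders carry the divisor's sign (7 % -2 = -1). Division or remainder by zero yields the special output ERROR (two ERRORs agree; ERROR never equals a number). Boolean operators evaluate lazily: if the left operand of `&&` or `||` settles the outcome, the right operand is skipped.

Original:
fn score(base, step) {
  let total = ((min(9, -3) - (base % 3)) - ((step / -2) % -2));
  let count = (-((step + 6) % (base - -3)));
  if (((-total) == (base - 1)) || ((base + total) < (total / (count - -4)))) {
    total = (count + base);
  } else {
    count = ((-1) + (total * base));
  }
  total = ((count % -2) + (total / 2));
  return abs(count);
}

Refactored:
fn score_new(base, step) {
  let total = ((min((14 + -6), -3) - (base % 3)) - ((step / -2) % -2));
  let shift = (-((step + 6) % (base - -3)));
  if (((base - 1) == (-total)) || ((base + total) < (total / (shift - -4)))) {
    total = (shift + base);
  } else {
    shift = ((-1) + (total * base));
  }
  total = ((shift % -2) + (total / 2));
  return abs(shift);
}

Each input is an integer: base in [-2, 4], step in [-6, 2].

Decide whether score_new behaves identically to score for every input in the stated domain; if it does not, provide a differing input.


There is a behavioral-looking edit here, yet the outcome never shifts on this domain.
One worked example (base=2, step=-4) — score: total := -5 | count := -2 | (((-total) == (base - 1)) || ((base + total) < (total / (count - -4)))): false | count := -11 | total := -4 | result 11; score_new: total := -5 | shift := -2 | (((base - 1) == (-total)) || ((base + total) < (total / (shift - -4)))): false | shift := -11 | total := -4 | result 11; agreement on 11.
Sweeping the whole domain (63 inputs) finds no disagreement.
verdict: equivalent


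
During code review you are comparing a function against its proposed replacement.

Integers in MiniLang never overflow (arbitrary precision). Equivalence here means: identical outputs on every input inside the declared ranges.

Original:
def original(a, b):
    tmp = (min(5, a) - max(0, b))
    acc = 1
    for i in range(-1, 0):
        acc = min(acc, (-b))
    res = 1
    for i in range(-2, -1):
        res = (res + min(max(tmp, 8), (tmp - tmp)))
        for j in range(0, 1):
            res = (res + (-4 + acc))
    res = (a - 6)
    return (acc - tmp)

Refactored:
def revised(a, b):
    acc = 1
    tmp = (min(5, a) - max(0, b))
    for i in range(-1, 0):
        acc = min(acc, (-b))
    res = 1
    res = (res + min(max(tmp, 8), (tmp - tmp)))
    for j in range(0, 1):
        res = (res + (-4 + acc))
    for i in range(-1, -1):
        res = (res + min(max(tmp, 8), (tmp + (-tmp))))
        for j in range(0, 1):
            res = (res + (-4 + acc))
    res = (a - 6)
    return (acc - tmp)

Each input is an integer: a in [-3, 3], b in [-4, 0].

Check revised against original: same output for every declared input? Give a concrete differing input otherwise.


Equivalent — the differences include constant usage differs; statement counts differ; min/max/abs usage differs; arithmetic usage differs; loop structure differs, yet no declared input distinguishes the two.
One worked example (a=-3, b=0) — original: tmp=-3, then acc=1, then (i=-1), then acc=0, then res=1, then (i=-2), then res=1, then (j=0), then res=-3, then res=-9, then returns 3; revised: acc=1, then tmp=-3, then (i=-1), then acc=0, then res=1, then res=1, then (j=0), then res=-3, then the loop over i runs zero times, then res=-9, then returns 3; agreement on 3.
Across all 35 domain points the two functions coincide.
verdict: equivalent


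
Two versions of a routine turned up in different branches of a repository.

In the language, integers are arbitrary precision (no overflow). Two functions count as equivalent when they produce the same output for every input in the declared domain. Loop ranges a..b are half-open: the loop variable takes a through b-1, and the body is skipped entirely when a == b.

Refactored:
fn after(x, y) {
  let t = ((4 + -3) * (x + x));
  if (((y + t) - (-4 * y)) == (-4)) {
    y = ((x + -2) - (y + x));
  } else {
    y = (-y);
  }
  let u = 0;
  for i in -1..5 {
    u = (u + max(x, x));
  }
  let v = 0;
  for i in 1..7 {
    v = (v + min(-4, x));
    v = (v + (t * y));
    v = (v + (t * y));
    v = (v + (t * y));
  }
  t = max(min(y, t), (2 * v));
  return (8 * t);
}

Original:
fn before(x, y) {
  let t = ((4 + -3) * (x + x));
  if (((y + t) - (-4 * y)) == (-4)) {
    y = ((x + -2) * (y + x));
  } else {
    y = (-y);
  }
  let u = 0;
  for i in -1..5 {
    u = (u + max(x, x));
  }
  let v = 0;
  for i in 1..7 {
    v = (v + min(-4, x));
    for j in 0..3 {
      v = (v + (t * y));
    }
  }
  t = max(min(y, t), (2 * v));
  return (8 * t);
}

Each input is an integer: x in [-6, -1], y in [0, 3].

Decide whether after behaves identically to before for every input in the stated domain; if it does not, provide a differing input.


At x=-2, y=0: before gives -32, after gives 1920.
verdict: not equivalent; witness: x=-2, y=0


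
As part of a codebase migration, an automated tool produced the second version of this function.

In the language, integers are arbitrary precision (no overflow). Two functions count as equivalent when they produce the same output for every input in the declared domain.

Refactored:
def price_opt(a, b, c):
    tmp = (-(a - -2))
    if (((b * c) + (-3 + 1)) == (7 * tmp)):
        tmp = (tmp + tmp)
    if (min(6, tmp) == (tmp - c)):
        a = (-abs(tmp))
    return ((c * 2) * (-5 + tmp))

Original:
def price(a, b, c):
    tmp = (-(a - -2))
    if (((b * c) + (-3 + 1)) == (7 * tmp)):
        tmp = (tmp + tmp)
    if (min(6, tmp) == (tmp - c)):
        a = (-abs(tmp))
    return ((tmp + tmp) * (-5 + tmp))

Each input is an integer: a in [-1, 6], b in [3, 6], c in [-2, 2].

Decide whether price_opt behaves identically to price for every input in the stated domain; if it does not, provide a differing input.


Evaluate both at a=-1, b=3, c=-2.
price: tmp := -1 | (((b * c) + (-3 + 1)) == (7 * tmp)): false | (min(6, tmp) == (tmp - c)): false | result 12
price_opt: tmp := -1 | (((b * c) + (-3 + 1)) == (7 * tmp)): false | (min(6, tmp) == (tmp - c)): false | result 24
12 and 24 differ, so these are not the same function on this domain.
verdict: not equivalent; witness: a=-1, b=3, c=-2


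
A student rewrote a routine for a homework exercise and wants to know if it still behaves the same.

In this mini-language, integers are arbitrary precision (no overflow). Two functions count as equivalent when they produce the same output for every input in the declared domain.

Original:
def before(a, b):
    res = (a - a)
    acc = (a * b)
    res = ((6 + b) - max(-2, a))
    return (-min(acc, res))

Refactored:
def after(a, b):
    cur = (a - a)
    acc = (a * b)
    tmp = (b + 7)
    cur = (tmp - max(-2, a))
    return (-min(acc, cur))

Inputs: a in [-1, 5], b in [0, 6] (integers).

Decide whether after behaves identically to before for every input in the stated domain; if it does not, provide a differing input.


Not equivalent: a=2, b=5 separates them (-9 vs -10).
before: res becomes 0; next acc becomes 10; next res becomes 9; next final value -9
after: cur becomes 0; next acc becomes 10; next tmp becomes 12; next cur becomes 10; next final value -10
verdict: not equivalent; witness: a=2, b=5


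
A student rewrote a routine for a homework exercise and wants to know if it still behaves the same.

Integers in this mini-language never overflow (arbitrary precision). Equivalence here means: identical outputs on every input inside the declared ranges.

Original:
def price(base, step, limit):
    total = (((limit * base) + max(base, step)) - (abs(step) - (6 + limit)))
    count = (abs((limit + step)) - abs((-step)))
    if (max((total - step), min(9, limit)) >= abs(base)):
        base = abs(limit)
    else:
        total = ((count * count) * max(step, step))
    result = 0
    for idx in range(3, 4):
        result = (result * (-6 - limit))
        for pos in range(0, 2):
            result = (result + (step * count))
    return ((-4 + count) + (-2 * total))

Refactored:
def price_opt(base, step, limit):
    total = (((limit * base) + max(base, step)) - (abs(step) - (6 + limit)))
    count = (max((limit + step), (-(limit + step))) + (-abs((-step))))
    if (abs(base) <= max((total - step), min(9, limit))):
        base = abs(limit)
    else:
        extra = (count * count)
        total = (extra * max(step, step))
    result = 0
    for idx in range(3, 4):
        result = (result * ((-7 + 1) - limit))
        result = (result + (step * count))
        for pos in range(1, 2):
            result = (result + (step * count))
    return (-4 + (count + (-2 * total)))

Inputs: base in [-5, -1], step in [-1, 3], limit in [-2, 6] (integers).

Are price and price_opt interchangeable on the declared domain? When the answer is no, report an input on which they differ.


The two are interchangeable: local variable names differ; constant usage differs; comparison usage differs; statement counts differ; arithmetic usage differs; min/max/abs usage differs; loop structure differs, and every declared input agrees.
Tracing base=-1, step=1, limit=0: price: total becomes 6; next count becomes 0; next (max((total - step), min(9, limit)) >= abs(base)) evaluates to true; next base becomes 0; next result becomes 0; next at idx=3:; next result becomes 0; next at pos=0:; next result becomes 0; next at pos=1:; next result becomes 0; next final value -16 | price_opt: total becomes 6; next count becomes 0; next (abs(base) <= max((total - step), min(9, limit))) evaluates to true; next base becomes 0; next result becomes 0; next at idx=3:; next result becomes 0; next result becomes 0; next at pos=1:; next result becomes 0; next final value -16 — matching result -16.
An exhaustive pass over the 225 declared inputs shows identical outputs.
verdict: equivalent


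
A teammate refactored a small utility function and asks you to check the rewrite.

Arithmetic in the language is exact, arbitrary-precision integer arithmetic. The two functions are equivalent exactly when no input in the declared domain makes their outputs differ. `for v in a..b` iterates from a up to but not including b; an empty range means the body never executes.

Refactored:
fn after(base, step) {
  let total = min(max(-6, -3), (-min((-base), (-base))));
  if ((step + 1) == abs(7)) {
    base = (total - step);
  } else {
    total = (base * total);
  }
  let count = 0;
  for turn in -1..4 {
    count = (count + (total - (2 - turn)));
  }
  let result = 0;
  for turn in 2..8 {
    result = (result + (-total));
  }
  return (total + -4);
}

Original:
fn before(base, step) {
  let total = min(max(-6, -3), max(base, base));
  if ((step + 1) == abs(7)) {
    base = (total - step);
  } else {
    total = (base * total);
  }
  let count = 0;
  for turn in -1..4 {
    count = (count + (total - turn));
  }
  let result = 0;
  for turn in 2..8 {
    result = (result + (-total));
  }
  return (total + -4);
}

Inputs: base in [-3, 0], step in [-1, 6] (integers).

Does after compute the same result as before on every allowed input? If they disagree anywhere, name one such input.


Equivalent — the differences include arithmetic usage differs, and constant usage differs, and min/max/abs usage differs, yet no declared input distinguishes the two.
One worked example (base=0, step=0) — before: total=-3, then ((step + 1) == abs(7)) is false, then total=0, then count=0, then (turn=-1), then count=1, then (turn=0), then count=1, then (turn=1), then count=0, then (turn=2), then count=-2, then (turn=3), then count=-5, then result=0, then (turn=2), then result=0, then (turn=3), then result=0, then (turn=4), then result=0, then (turn=5), then result=0, then (turn=6), then result=0, then (turn=7), then result=0, then returns -4; after: total=-3, then ((step + 1) == abs(7)) is false, then total=0, then count=0, then (turn=-1), then count=-3, then (turn=0), then count=-5, then (turn=1), then count=-6, then (turn=2), then count=-6, then (turn=3), then count=-5, then result=0, then (turn=2), then result=0, then (turn=3), then result=0, then (turn=4), then result=0, then (turn=5), then result=0, then (turn=6), then result=0, then (turn=7), then result=0, then returns -4; agreement on -4.
Across all 32 domain points the two functions coincide.
verdict: equivalent


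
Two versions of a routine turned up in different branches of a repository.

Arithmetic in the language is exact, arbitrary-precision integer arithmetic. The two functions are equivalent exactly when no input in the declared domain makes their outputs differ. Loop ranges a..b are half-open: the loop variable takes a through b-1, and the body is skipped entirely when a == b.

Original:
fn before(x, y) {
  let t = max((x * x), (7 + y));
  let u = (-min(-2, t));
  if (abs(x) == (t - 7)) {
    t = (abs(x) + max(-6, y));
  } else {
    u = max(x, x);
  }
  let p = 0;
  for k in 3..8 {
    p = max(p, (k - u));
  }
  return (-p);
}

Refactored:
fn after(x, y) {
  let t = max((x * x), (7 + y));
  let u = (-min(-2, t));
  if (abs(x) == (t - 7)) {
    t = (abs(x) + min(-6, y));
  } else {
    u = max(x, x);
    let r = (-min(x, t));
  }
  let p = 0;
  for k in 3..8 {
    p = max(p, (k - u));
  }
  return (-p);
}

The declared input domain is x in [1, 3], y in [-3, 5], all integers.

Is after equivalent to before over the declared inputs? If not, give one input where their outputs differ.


Equivalent. The edit looks behavioral (`max(-6, y)` became `min(-6, y)`), but over these ranges it never changes the outcome.
Across all 27 domain points the two functions coincide.
One worked example (x=3, y=2) — before: t=9, then u=2, then (abs(x) == (t - 7)) is false, then u=3, then p=0, then (k=3), then p=0, then (k=4), then p=1, then (k=5), then p=2, then (k=6), then p=3, then (k=7), then p=4, then returns -4; after: t=9, then u=2, then (abs(x) == (t - 7)) is false, then u=3, then r=-3, then p=0, then (k=3), then p=0, then (k=4), then p=1, then (k=5), then p=2, then (k=6), then p=3, then (k=7), then p=4, then returns -4; agreement on -4.
verdict: equivalent


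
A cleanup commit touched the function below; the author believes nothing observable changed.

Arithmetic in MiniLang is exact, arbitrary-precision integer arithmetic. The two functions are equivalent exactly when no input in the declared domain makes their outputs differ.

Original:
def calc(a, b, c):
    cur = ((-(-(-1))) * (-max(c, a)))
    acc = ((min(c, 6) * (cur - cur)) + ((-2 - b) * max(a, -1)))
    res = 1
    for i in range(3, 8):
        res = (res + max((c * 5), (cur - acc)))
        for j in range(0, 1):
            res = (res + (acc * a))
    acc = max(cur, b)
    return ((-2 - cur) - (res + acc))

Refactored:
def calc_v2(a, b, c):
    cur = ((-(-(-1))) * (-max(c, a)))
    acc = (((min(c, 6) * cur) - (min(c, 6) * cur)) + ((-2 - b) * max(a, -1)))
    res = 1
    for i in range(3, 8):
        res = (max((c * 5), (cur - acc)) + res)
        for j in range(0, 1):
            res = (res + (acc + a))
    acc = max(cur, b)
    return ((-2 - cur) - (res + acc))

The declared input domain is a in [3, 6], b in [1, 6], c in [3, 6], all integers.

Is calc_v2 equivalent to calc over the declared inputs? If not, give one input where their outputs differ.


The rewrite breaks on a=3, b=1, c=3, where the results are 51 and -54.
calc: cur becomes 3; next acc becomes -9; next res becomes 1; next at i=3:; next res becomes 16; next at j=0:; next res becomes -11; next at i=4:; next res becomes 4; next at j=0:; next res becomes -23; next at i=5:; next res becomes -8; next at j=0:; next res becomes -35; next at i=6:; next res becomes -20; next at j=0:; next res becomes -47; next at i=7:; next res becomes -32; next at j=0:; next res becomes -59; next acc becomes 3; next final value 51
calc_v2: cur becomes 3; next acc becomes -9; next res becomes 1; next at i=3:; next res becomes 16; next at j=0:; next res becomes 10; next at i=4:; next res becomes 25; next at j=0:; next res becomes 19; next at i=5:; next res becomes 34; next at j=0:; next res becomes 28; next at i=6:; next res becomes 43; next at j=0:; next res becomes 37; next at i=7:; next res becomes 52; next at j=0:; next res becomes 46; next acc becomes 3; next final value -54
verdict: not equivalent; witness: a=3, b=1, c=3


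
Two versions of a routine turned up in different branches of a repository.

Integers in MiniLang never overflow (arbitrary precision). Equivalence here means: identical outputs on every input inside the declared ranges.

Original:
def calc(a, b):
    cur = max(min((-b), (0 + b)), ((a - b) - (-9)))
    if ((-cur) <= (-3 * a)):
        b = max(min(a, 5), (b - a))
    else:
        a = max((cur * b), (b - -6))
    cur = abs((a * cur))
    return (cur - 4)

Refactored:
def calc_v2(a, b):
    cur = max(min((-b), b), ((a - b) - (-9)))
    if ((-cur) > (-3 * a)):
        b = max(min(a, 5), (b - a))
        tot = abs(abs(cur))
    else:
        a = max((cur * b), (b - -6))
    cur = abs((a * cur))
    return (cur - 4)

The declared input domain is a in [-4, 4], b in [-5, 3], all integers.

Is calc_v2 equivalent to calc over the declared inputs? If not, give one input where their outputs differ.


Evaluate both at a=-4, b=-5.
calc: cur = 10; ((-cur) <= (-3 * a)) -> true; b = -1; cur = 40; return 36
calc_v2: cur = 10; ((-cur) > (-3 * a)) -> false; a = 1; cur = 10; return 6
36 vs 6 — the two versions disagree here.
verdict: not equivalent; witness: a=-4, b=-5


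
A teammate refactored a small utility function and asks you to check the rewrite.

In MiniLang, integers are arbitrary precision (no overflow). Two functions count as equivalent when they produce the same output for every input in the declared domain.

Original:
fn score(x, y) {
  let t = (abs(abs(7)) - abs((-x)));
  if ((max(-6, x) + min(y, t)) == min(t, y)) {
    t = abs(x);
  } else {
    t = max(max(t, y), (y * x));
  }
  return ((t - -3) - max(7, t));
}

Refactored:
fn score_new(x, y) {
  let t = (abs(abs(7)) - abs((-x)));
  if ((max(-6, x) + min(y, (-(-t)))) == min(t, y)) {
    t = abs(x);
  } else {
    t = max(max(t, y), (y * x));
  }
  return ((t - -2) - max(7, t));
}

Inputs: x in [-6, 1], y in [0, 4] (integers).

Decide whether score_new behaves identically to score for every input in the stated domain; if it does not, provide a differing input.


These are not equivalent — on x=-6, y=0 the outputs split (-3 vs -4).
score: t := 1 | ((max(-6, x) + min(y, t)) == min(t, y)): false | t := 1 | result -3
score_new: t := 1 | ((max(-6, x) + min(y, (-(-t)))) == min(t, y)): false | t := 1 | result -4
verdict: not equivalent; witness: x=-6, y=0


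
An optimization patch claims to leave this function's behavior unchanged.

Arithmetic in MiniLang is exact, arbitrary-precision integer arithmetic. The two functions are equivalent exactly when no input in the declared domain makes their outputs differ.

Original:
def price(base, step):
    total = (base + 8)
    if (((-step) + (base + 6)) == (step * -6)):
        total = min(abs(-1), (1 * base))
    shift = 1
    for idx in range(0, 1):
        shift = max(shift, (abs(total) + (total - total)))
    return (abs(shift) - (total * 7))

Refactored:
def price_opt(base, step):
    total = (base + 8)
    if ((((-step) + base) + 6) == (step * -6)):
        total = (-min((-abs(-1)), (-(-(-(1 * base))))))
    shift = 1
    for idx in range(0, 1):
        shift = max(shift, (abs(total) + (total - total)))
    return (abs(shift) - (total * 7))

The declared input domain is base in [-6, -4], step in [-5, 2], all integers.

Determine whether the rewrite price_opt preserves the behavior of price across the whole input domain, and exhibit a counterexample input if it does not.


Consider the input base=-6, step=0.
price: total becomes 2; next (((-step) + (base + 6)) == (step * -6)) evaluates to true; next total becomes -6; next shift becomes 1; next at idx=0:; next shift becomes 6; next final value 48
price_opt: total becomes 2; next ((((-step) + base) + 6) == (step * -6)) evaluates to true; next total becomes 1; next shift becomes 1; next at idx=0:; next shift becomes 1; next final value -6
48 against -6: the behavior changed.
verdict: not equivalent; witness: base=-6, step=0


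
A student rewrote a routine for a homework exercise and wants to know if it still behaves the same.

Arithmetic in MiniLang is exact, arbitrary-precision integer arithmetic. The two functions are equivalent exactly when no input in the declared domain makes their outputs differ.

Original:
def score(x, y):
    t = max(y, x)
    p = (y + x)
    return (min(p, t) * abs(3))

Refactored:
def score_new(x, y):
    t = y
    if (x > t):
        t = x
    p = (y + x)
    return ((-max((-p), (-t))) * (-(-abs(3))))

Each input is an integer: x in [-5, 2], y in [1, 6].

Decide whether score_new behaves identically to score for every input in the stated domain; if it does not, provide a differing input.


The two versions differ — the changes include statement counts differ, branching structure differs, comparison usage differs, min/max/abs usage differs.
As a probe, take x=0, y=3: score runs t = 3; p = 3; return 9; score_new runs t = 3; (x > t) -> false; p = 3; return 9; both end at 9.
Sweeping the whole domain (48 inputs) finds no disagreement.
verdict: equivalent


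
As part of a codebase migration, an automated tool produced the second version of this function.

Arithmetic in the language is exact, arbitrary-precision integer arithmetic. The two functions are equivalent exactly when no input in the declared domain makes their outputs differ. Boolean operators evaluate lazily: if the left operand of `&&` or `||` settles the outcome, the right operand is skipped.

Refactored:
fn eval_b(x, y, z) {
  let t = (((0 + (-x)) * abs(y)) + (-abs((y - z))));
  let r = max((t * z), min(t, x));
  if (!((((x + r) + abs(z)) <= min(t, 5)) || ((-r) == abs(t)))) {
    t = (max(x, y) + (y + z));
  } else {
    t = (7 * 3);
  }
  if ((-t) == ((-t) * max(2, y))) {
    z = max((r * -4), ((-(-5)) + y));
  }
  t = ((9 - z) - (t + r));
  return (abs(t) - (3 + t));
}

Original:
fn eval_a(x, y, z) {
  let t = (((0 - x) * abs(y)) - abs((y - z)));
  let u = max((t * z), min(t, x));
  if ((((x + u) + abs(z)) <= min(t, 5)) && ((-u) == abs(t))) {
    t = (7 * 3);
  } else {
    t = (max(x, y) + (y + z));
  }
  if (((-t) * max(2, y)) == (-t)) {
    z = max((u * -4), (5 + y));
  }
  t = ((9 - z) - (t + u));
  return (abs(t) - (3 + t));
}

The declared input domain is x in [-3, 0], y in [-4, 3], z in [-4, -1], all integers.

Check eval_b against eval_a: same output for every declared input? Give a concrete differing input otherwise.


There is a counterexample at x=-3, y=-4, z=-4: -3 on one side, 7 on the other.
eval_a: t := 12 | u := -3 | ((((x + u) + abs(z)) <= min(t, 5)) && ((-u) == abs(t))): false | t := -11 | (((-t) * max(2, y)) == (-t)): false | t := 27 | result -3
eval_b: t := 12 | r := -3 | (!((((x + r) + abs(z)) <= min(t, 5)) || ((-r) == abs(t)))): false | t := 21 | ((-t) == ((-t) * max(2, y))): false | t := -5 | result 7
verdict: not equivalent; witness: x=-3, y=-4, z=-4


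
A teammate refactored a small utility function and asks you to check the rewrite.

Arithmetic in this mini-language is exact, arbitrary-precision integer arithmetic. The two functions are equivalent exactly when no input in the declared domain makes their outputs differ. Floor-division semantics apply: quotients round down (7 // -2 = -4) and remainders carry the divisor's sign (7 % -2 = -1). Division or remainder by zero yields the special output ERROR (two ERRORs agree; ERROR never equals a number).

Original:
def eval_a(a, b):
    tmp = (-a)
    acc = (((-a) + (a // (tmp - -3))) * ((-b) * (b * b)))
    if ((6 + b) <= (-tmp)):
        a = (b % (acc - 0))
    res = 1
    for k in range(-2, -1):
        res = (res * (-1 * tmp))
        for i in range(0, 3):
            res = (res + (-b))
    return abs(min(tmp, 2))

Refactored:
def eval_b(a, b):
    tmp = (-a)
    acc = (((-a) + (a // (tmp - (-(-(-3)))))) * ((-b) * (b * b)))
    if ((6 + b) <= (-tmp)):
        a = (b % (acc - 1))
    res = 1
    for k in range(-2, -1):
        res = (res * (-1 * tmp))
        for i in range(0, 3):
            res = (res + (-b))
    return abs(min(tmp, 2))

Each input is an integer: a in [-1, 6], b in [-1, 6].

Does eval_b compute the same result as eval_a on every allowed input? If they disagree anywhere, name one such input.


These are not equivalent — on a=6, b=0 the outputs split (ERROR vs 6).
eval_a: tmp becomes -6; next acc becomes 0; next ((6 + b) <= (-tmp)) evaluates to true; next hits division by zero so the output is ERROR
eval_b: tmp becomes -6; next acc becomes 0; next ((6 + b) <= (-tmp)) evaluates to true; next a becomes 0; next res becomes 1; next at k=-2:; next res becomes 6; next at i=0:; next res becomes 6; next at i=1:; next res becomes 6; next at i=2:; next res becomes 6; next final value 6
verdict: not equivalent; witness: a=6, b=0


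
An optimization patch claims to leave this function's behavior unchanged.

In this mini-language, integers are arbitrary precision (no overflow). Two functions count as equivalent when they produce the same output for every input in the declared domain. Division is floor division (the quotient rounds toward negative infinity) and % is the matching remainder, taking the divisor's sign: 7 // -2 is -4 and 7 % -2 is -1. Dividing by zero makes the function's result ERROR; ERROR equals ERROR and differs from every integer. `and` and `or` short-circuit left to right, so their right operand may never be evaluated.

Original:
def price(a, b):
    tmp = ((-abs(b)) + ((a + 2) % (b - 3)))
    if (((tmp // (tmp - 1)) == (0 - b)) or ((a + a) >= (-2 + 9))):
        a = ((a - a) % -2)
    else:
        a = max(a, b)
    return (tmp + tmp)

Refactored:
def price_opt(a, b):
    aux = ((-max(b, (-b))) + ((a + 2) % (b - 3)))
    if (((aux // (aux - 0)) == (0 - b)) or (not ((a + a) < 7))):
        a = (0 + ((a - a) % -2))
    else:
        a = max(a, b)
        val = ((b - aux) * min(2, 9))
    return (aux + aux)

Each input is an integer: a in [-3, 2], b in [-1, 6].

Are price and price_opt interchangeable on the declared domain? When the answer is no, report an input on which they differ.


Run the pair on a=-2, b=0.
price: tmp := 0 | (((tmp // (tmp - 1)) == (0 - b)) or ((a + a) >= (-2 + 9))): true | a := 0 | result 0
price_opt: aux := 0 | divide-by-zero, output ERROR
0 against ERROR: the behavior changed.
verdict: not equivalent; witness: a=-2, b=0


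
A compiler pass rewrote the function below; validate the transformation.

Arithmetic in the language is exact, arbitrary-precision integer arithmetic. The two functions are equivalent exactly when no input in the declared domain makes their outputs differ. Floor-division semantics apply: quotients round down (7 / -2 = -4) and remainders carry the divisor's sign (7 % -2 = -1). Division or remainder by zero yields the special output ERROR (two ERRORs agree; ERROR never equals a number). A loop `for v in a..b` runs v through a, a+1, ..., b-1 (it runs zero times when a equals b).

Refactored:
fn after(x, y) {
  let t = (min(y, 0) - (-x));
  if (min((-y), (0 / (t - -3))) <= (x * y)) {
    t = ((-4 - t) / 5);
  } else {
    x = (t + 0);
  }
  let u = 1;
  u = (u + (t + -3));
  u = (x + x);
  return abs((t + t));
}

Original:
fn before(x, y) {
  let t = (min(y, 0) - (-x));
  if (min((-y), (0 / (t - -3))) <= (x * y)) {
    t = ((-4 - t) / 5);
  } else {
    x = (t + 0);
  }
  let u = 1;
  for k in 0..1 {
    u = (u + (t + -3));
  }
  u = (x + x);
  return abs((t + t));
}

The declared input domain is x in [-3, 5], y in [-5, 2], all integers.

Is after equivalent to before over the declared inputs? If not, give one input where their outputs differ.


Equivalent — the differences include loop structure differs, and local variable names differ, and statement counts differ, yet no declared input distinguishes the two.
As a probe, take x=5, y=-5: before runs t := 0 | (min((-y), (0 / (t - -3))) <= (x * y)): false | x := 0 | u := 1 | iter k=0: | u := -2 | u := 0 | result 0; after runs t := 0 | (min((-y), (0 / (t - -3))) <= (x * y)): false | x := 0 | u := 1 | u := -2 | u := 0 | result 0; both end at 0.
Every one of the 72 inputs gives matching results.
verdict: equivalent


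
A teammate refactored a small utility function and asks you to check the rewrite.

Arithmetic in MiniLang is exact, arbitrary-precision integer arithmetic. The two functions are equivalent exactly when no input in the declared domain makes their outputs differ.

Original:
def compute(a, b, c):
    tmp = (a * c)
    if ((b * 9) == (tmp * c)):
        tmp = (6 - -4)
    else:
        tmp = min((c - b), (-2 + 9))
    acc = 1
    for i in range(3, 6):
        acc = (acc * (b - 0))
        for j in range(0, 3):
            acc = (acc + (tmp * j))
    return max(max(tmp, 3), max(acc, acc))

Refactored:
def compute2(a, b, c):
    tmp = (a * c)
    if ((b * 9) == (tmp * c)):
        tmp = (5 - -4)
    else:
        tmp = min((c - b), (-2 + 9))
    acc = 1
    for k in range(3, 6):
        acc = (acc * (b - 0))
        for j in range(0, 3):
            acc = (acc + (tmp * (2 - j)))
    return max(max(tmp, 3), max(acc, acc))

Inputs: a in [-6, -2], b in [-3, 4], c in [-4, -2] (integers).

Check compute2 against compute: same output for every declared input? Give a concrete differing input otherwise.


The rewrite breaks on a=-3, b=-3, c=-3, where the results are 183 and 162.
compute: tmp = 9; ((b * 9) == (tmp * c)) -> true; tmp = 10; acc = 1; [i=3]; acc = -3; [j=0]; acc = -3; [j=1]; acc = 7; [j=2]; acc = 27; [i=4]; acc = -81; [j=0]; acc = -81; [j=1]; acc = -71; [j=2]; acc = -51; [i=5]; acc = 153; [j=0]; acc = 153; [j=1]; acc = 163; [j=2]; acc = 183; return 183
compute2: tmp = 9; ((b * 9) == (tmp * c)) -> true; tmp = 9; acc = 1; [k=3]; acc = -3; [j=0]; acc = 15; [j=1]; acc = 24; [j=2]; acc = 24; [k=4]; acc = -72; [j=0]; acc = -54; [j=1]; acc = -45; [j=2]; acc = -45; [k=5]; acc = 135; [j=0]; acc = 153; [j=1]; acc = 162; [j=2]; acc = 162; return 162
verdict: not equivalent; witness: a=-3, b=-3, c=-3


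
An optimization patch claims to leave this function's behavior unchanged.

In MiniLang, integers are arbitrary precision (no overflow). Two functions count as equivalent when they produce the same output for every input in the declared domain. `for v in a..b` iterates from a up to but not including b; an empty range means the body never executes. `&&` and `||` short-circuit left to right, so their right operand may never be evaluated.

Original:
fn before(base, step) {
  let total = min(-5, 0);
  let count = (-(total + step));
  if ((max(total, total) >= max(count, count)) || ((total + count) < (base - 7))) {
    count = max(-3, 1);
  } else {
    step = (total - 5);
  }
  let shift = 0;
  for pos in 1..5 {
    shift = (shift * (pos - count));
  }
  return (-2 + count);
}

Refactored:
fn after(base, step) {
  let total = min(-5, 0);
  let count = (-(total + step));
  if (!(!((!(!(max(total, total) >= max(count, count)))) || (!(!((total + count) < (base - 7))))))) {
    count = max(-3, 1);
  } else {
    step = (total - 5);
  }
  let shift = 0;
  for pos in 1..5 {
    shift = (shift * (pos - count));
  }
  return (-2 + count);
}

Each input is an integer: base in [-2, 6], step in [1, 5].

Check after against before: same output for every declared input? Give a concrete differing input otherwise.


Changes here: boolean connective usage differs; the full 45-point sweep finds no disagreement.
verdict: equivalent


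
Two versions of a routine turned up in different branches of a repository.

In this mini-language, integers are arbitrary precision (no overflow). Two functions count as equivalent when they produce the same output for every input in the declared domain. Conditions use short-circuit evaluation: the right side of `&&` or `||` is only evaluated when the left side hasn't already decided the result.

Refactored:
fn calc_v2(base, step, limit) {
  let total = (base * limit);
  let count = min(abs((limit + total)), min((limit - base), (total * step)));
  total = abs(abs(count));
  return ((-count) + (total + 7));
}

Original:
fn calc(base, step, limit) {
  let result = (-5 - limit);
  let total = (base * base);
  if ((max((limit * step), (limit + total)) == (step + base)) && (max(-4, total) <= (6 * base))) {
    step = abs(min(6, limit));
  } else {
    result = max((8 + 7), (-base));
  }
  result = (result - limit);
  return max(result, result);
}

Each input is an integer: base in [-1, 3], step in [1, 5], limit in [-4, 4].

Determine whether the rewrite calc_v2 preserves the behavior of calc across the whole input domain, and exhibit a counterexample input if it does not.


Not equivalent: base=-1, step=1, limit=-4 separates them (19 vs 13).
calc: result := -1 | total := 1 | ((max((limit * step), (limit + total)) == (step + base)) && (max(-4, total) <= (6 * base))): false | result := 15 | result := 19 | result 19
calc_v2: total := 4 | count := -3 | total := 3 | result 13
verdict: not equivalent; witness: base=-1, step=1, limit=-4


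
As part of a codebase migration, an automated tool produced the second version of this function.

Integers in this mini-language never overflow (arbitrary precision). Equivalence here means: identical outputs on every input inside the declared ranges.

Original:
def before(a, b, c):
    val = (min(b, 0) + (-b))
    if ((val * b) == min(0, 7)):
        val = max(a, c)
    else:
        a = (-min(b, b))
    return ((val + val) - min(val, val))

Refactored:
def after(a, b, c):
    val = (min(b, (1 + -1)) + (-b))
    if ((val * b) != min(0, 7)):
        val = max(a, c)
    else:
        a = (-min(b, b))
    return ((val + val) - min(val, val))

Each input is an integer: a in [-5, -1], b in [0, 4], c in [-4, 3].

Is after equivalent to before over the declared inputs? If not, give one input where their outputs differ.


On input a=-5, b=0, c=-4, before returns -4 while after returns 0.
verdict: not equivalent; witness: a=-5, b=0, c=-4


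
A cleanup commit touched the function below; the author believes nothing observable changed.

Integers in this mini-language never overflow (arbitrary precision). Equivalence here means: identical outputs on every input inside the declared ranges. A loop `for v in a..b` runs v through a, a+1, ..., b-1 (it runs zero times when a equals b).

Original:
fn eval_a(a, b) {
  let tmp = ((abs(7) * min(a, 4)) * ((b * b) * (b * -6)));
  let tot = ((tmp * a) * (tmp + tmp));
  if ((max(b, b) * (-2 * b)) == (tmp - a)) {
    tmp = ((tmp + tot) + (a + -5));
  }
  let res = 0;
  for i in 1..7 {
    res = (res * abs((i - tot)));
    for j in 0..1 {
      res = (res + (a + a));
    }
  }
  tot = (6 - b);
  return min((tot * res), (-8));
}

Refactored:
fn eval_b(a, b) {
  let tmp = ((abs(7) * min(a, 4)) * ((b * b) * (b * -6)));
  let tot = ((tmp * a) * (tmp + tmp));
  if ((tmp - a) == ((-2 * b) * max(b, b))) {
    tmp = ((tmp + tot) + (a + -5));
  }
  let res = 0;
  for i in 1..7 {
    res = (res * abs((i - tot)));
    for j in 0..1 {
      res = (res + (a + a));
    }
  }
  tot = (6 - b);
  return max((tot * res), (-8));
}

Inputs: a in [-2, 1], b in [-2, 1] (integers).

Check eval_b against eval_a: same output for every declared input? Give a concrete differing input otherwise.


Try a=-2, b=-2.
eval_a: tmp = -672; tot = -1806336; ((max(b, b) * (-2 * b)) == (tmp - a)) -> false; res = 0; [i=1]; res = 0; [j=0]; res = -4; [i=2]; res = -7225352; [j=0]; res = -7225356; [i=3]; res = -13051442331684; [j=0]; res = -13051442331688; [i=4]; res = -23575342341421301920; [j=0]; res = -23575342341421301924; [i=5]; res = -42585107460345295938700084; [j=0]; res = -42585107460345295938700088; [i=6]; res = -76923268180135042556503394358096; [j=0]; res = -76923268180135042556503394358100; tot = 8; return -615386145441080340452027154864800
eval_b: tmp = -672; tot = -1806336; ((tmp - a) == ((-2 * b) * max(b, b))) -> false; res = 0; [i=1]; res = 0; [j=0]; res = -4; [i=2]; res = -7225352; [j=0]; res = -7225356; [i=3]; res = -13051442331684; [j=0]; res = -13051442331688; [i=4]; res = -23575342341421301920; [j=0]; res = -23575342341421301924; [i=5]; res = -42585107460345295938700084; [j=0]; res = -42585107460345295938700088; [i=6]; res = -76923268180135042556503394358096; [j=0]; res = -76923268180135042556503394358100; tot = 8; return -8
-615386145441080340452027154864800 vs -8 — the two versions disagree here.
verdict: not equivalent; witness: a=-2, b=-2


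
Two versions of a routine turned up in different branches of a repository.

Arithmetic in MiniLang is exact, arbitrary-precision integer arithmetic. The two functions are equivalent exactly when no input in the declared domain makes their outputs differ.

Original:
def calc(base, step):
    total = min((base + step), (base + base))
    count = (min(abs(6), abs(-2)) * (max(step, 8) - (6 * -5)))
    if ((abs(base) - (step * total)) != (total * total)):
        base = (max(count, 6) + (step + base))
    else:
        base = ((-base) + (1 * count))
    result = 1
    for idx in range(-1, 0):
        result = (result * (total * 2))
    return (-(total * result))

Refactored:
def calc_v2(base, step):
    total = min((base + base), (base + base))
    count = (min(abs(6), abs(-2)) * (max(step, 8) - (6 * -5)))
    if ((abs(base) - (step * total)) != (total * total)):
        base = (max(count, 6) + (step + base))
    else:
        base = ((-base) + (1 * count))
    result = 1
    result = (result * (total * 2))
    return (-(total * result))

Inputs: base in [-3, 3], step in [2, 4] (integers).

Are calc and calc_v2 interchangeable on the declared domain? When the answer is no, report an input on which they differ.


Evaluate both at base=3, step=2.
calc: total := 5 | count := 76 | ((abs(base) - (step * total)) != (total * total)): true | base := 81 | result := 1 | iter idx=-1: | result := 10 | result -50
calc_v2: total := 6 | count := 76 | ((abs(base) - (step * total)) != (total * total)): true | base := 81 | result := 1 | result := 12 | result -72
-50 != -72, so the rewrite changes behavior.
verdict: not equivalent; witness: base=3, step=2


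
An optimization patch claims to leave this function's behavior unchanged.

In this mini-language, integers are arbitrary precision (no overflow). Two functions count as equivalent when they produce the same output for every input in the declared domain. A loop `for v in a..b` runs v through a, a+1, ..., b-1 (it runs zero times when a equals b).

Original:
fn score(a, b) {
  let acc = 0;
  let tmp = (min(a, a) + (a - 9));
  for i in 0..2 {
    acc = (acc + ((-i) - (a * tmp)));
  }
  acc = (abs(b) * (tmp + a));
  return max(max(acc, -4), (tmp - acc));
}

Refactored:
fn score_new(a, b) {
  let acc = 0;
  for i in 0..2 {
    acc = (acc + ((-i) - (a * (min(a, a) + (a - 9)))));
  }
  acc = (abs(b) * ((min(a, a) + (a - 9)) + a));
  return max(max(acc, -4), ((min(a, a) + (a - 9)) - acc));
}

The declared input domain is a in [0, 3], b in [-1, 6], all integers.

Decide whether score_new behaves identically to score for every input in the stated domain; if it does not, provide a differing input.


Although min/max/abs usage differs, arithmetic usage differs, local variable names differ, statement counts differ, constant usage differs, 32/32 inputs agree.
verdict: equivalent
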